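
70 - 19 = 51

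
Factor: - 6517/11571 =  - 49/87 = -3^(-1 )*7^2*29^( - 1 ) 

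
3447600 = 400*8619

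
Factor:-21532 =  - 2^2*7^1*769^1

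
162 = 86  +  76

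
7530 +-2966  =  4564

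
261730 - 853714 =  - 591984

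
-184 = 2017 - 2201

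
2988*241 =720108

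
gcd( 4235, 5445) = 605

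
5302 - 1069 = 4233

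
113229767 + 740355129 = 853584896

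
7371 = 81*91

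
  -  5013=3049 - 8062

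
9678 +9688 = 19366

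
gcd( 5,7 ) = 1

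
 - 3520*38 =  - 133760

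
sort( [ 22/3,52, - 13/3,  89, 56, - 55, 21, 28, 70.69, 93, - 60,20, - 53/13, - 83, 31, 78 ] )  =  [ - 83, - 60, - 55,-13/3,-53/13, 22/3, 20, 21, 28, 31,52, 56 , 70.69, 78,89, 93 ] 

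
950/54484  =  475/27242 = 0.02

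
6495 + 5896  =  12391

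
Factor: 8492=2^2*11^1 * 193^1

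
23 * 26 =598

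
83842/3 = 27947+ 1/3 = 27947.33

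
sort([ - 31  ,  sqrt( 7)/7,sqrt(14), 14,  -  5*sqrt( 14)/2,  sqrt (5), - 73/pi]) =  [ - 31,-73/pi, - 5*sqrt( 14 )/2,sqrt(7 )/7,  sqrt(5),sqrt( 14),14 ] 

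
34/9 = 3  +  7/9=3.78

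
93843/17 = 93843/17 = 5520.18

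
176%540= 176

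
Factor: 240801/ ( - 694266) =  - 2^ ( - 1)*11^1*251^( - 1) *461^( - 1)*7297^1 =- 80267/231422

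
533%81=47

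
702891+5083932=5786823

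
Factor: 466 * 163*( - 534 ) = -2^2*3^1 * 89^1*163^1*233^1 = - 40561572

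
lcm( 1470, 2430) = 119070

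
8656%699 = 268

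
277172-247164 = 30008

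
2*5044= 10088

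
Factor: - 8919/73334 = - 9/74 = - 2^ ( - 1)*3^2*37^( - 1 )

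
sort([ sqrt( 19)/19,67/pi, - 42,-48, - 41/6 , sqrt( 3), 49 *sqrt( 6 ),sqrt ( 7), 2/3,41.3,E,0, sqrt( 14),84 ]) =[ - 48, - 42, - 41/6, 0,sqrt(19) /19 , 2/3,sqrt(3),  sqrt( 7 ),  E, sqrt( 14 ),67/pi,41.3, 84, 49*sqrt( 6)]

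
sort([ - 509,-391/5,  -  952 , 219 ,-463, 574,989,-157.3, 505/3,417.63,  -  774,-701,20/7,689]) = [-952,-774,-701,-509, - 463, - 157.3,-391/5,20/7, 505/3,219, 417.63, 574, 689,989]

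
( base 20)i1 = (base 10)361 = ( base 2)101101001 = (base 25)eb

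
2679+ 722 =3401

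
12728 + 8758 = 21486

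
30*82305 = 2469150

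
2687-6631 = - 3944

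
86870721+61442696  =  148313417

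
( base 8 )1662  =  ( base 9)1261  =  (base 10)946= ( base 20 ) 276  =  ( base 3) 1022001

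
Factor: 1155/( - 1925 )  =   - 3/5 =- 3^1 * 5^( - 1)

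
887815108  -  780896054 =106919054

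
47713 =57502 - 9789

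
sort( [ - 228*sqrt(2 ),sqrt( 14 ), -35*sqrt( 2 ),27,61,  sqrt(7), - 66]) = [ -228*sqrt(2 ) ,-66, - 35*sqrt (2),sqrt( 7),sqrt ( 14 ),27,61 ] 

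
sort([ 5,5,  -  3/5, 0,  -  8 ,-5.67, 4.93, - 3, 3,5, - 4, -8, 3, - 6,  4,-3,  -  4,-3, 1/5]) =[-8, - 8,  -  6,-5.67,-4,-4, - 3, - 3 ,-3, - 3/5,  0, 1/5,3, 3,4, 4.93, 5, 5, 5]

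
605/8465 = 121/1693 = 0.07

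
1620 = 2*810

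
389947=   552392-162445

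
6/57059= 6/57059  =  0.00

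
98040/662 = 49020/331 = 148.10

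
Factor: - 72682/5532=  - 2^( - 1)*3^(  -  1 )*461^(  -  1)*36341^1 = -  36341/2766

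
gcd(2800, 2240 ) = 560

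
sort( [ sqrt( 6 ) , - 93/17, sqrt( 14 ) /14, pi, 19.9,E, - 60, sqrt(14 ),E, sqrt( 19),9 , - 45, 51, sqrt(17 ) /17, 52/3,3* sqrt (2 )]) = [ - 60, - 45, - 93/17,sqrt( 17 )/17, sqrt( 14 ) /14,sqrt( 6), E, E, pi,sqrt( 14), 3*sqrt( 2), sqrt( 19 ),9,52/3,19.9,51 ]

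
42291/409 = 103 + 164/409 = 103.40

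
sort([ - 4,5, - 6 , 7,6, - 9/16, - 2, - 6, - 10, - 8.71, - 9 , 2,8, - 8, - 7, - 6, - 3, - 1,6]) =[ - 10, - 9,-8.71, - 8 , - 7, - 6,- 6, - 6 ,-4, - 3, - 2, - 1 , - 9/16 , 2, 5,6,6,7,8]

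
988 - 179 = 809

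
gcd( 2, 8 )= 2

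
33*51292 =1692636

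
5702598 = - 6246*(-913 ) 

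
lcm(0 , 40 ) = 0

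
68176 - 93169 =-24993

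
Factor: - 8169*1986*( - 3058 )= 2^2*3^2*7^1*11^1*139^1*331^1*389^1 =49611872772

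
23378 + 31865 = 55243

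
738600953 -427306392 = 311294561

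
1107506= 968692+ 138814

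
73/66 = 73/66   =  1.11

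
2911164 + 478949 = 3390113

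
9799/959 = 10 +209/959 = 10.22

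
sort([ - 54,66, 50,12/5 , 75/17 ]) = [-54 , 12/5, 75/17,50,66]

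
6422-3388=3034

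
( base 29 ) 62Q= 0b1010000001010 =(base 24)8LI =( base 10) 5130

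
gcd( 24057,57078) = 27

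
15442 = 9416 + 6026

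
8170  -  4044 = 4126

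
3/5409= 1/1803 = 0.00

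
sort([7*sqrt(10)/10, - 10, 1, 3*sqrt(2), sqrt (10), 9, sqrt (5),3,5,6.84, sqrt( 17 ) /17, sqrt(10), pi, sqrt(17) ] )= [-10, sqrt(17) /17, 1, 7*sqrt( 10 ) /10, sqrt(5 ),3,  pi, sqrt ( 10 ), sqrt(10), sqrt(17 ),3*sqrt (2), 5, 6.84, 9 ] 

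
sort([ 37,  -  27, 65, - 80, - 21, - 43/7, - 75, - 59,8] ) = [ - 80,- 75, - 59, - 27, - 21, - 43/7, 8,37,65 ] 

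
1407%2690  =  1407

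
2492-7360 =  - 4868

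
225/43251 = 75/14417 = 0.01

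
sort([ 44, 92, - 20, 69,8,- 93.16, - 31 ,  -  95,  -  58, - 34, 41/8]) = [ - 95,-93.16,-58,  -  34,-31, - 20,41/8, 8,44,69, 92 ] 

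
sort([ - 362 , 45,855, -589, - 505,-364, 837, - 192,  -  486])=[ - 589, - 505,-486 , - 364 , - 362,-192, 45, 837, 855] 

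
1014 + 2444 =3458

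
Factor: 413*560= 231280 =2^4*5^1*7^2 * 59^1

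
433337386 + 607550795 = 1040888181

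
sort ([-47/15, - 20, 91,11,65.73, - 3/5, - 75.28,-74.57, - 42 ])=[ - 75.28,- 74.57, - 42, - 20,-47/15, - 3/5 , 11, 65.73,91]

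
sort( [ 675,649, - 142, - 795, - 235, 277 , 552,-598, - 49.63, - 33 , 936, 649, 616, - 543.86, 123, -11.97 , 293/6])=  [ - 795, - 598, - 543.86, - 235,  -  142, - 49.63, - 33,-11.97, 293/6 , 123, 277,552 , 616, 649, 649,675,936]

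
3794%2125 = 1669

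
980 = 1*980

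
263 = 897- 634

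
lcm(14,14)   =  14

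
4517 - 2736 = 1781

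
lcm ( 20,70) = 140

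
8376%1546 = 646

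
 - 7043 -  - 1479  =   - 5564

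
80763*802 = 64771926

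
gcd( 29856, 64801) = 1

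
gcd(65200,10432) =2608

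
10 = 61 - 51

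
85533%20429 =3817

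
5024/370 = 2512/185 = 13.58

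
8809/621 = 14+ 5/27= 14.19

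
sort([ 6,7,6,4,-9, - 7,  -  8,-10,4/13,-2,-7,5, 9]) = [ - 10, - 9, -8, - 7, - 7, - 2,4/13, 4, 5 , 6,  6,7,9]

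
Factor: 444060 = 2^2*3^2*5^1 * 2467^1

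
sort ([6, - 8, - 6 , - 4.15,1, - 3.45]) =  [ - 8,-6, - 4.15, - 3.45,1, 6]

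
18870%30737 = 18870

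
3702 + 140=3842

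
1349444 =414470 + 934974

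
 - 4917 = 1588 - 6505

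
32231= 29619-- 2612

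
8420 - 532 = 7888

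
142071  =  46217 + 95854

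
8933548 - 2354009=6579539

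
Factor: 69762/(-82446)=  - 11^1*13^(-1) = - 11/13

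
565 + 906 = 1471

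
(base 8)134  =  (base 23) 40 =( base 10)92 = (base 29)35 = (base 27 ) 3B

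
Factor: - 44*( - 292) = 12848 = 2^4 * 11^1*73^1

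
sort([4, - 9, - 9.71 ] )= [ - 9.71, - 9 , 4]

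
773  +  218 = 991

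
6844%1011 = 778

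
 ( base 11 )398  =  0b111010110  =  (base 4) 13112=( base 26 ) i2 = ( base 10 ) 470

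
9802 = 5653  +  4149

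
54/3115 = 54/3115 = 0.02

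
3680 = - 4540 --8220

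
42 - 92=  - 50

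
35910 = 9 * 3990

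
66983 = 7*9569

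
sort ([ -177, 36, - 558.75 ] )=[ - 558.75, - 177 , 36]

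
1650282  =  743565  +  906717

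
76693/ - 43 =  - 76693/43 = - 1783.56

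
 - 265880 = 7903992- 8169872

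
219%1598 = 219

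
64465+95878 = 160343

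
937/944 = 937/944 = 0.99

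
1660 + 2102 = 3762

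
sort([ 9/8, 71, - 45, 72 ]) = [ - 45,9/8, 71,  72]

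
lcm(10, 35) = 70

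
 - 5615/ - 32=5615/32 = 175.47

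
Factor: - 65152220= -2^2*5^1*7^1*465373^1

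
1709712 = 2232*766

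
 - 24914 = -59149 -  - 34235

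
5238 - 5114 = 124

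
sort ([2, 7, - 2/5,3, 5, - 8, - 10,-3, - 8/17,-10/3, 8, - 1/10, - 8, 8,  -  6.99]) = [ - 10,-8, - 8, - 6.99,-10/3,-3, -8/17,- 2/5, - 1/10 , 2, 3,5, 7, 8,8]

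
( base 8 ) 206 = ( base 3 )11222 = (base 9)158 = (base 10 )134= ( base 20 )6E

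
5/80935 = 1/16187 = 0.00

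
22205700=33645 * 660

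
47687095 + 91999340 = 139686435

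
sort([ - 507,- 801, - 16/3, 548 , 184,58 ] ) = [ - 801 , - 507 , - 16/3, 58,  184, 548] 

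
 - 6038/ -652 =9 + 85/326 =9.26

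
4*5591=22364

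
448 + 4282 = 4730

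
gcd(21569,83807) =1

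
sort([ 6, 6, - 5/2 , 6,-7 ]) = [ - 7, - 5/2,  6,6,6 ] 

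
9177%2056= 953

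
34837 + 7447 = 42284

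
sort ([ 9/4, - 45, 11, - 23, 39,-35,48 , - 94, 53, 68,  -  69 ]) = [ - 94, - 69,-45,-35,-23, 9/4 , 11, 39, 48,53 , 68 ] 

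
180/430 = 18/43 =0.42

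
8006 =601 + 7405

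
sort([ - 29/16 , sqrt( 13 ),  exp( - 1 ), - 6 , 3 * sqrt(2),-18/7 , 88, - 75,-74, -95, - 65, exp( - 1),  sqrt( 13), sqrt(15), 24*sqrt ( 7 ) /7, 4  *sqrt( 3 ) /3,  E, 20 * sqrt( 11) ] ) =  [-95, - 75,-74, - 65,  -  6, -18/7, - 29/16, exp(-1) , exp(-1 ), 4*sqrt( 3)/3, E, sqrt (13 ),sqrt(13), sqrt(15 ), 3*sqrt(2 ),24*sqrt( 7 ) /7,20*sqrt( 11), 88 ] 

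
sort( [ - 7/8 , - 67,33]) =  [ - 67,- 7/8, 33] 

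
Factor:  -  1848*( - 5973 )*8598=94905618192 = 2^4 * 3^3*7^1 *11^2* 181^1*1433^1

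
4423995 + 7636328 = 12060323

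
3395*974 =3306730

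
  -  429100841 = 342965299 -772066140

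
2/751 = 2/751 = 0.00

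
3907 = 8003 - 4096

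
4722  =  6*787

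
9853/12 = 821+1/12 = 821.08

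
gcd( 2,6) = 2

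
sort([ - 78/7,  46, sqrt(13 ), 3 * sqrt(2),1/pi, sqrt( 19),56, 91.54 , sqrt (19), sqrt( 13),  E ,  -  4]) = [ - 78/7 , - 4,1/pi,E , sqrt(13), sqrt(13),3*sqrt(2),  sqrt(19),sqrt(  19) , 46 , 56, 91.54 ]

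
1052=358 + 694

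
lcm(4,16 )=16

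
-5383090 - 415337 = - 5798427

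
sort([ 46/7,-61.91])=[-61.91,46/7 ]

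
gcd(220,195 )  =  5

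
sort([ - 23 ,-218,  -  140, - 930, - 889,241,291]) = [ - 930 , - 889 , - 218 , - 140,-23,241 , 291] 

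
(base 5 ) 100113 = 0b110001010110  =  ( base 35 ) 2K8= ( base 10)3158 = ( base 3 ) 11022222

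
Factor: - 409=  - 409^1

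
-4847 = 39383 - 44230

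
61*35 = 2135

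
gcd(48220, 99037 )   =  1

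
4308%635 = 498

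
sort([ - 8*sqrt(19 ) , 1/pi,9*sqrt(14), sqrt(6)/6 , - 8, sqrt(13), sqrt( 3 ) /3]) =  [ - 8*sqrt(19) ,-8 , 1/pi, sqrt(6)/6,sqrt (3)/3,sqrt(13), 9*sqrt(14)]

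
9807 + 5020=14827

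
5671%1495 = 1186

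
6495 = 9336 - 2841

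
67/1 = 67=67.00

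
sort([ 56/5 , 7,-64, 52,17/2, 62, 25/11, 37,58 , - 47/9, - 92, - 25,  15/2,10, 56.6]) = [ - 92, - 64, - 25, - 47/9,25/11, 7 , 15/2,17/2, 10,56/5,37, 52 , 56.6, 58,62] 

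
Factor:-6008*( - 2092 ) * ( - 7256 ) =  - 2^8*523^1 * 751^1*907^1 = - 91198748416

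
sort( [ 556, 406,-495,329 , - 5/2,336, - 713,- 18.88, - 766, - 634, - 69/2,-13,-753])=[ - 766, - 753, - 713, - 634, - 495 , - 69/2, - 18.88, - 13, - 5/2, 329, 336,406,556 ] 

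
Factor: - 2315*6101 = -5^1 * 463^1*6101^1 = -14123815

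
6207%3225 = 2982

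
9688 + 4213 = 13901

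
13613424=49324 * 276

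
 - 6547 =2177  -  8724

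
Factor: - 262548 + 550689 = 288141 =3^1*7^1*13721^1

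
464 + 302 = 766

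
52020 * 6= 312120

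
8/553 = 8/553 = 0.01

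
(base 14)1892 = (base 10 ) 4440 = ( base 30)4S0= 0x1158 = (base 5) 120230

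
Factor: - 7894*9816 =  - 2^4*3^1*409^1 * 3947^1= - 77487504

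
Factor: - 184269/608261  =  -3^1*239^1*257^1*569^( - 1 )*1069^( - 1)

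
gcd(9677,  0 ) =9677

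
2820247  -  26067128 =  - 23246881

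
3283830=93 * 35310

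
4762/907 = 5+227/907 = 5.25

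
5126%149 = 60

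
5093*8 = 40744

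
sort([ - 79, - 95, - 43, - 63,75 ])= [ - 95, - 79,-63, - 43,  75]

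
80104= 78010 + 2094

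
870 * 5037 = 4382190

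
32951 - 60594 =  - 27643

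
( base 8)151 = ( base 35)30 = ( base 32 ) 39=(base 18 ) 5f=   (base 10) 105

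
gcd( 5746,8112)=338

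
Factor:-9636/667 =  - 2^2*3^1*11^1*23^( - 1)*29^(  -  1)*73^1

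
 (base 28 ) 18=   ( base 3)1100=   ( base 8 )44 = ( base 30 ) 16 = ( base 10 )36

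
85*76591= 6510235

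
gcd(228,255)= 3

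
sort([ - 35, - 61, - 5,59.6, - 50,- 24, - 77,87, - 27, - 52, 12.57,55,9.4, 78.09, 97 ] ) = [-77, - 61, - 52, - 50,-35, - 27, - 24, - 5 , 9.4,12.57, 55, 59.6,78.09, 87,97]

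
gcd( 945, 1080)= 135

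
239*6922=1654358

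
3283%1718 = 1565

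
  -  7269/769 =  - 7269/769  =  -9.45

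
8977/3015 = 2 +2947/3015  =  2.98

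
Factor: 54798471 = 3^3*7^1*13^1 * 22303^1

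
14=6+8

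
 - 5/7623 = -1 + 7618/7623 = -0.00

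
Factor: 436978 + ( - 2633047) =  - 2196069 =-  3^1 * 732023^1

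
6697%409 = 153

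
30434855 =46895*649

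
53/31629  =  53/31629 = 0.00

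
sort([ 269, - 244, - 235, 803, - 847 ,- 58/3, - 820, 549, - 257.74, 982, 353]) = [-847, - 820,  -  257.74, - 244,- 235,-58/3,269 , 353,  549, 803, 982]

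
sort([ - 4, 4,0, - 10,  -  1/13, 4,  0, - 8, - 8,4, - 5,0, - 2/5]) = [ - 10, - 8,-8 , - 5,  -  4, - 2/5,-1/13, 0, 0, 0,4,4,4]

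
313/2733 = 313/2733 = 0.11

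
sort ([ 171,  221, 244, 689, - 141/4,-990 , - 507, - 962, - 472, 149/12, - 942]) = [ - 990, - 962, - 942,-507, - 472, - 141/4, 149/12,171,  221, 244, 689 ]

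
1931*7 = 13517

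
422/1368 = 211/684 = 0.31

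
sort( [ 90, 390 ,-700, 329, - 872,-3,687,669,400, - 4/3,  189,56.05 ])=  [ - 872, - 700,  -  3,-4/3,56.05,90,189,329, 390,400 , 669,687 ] 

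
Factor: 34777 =83^1*419^1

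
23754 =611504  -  587750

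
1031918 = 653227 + 378691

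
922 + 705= 1627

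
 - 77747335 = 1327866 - 79075201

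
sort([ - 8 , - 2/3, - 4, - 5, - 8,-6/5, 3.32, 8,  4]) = [ - 8, - 8, - 5, - 4, - 6/5, - 2/3, 3.32, 4,8] 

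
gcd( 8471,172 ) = 43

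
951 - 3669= - 2718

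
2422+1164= 3586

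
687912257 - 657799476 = 30112781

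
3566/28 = 127  +  5/14= 127.36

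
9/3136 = 9/3136 = 0.00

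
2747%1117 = 513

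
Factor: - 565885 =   -  5^1*113177^1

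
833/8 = 833/8 = 104.12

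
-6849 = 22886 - 29735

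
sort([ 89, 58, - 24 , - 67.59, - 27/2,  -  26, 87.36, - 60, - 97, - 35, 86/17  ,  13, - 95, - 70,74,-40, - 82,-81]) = [- 97, - 95, - 82, - 81, - 70, - 67.59, - 60,  -  40, - 35, -26, - 24, - 27/2, 86/17, 13,58 , 74, 87.36,89]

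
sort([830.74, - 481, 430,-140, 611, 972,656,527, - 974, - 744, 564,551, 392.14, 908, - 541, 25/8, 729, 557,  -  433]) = [-974, - 744 , - 541, - 481 , - 433,  -  140, 25/8, 392.14 , 430, 527, 551,557, 564, 611, 656, 729, 830.74,908,972]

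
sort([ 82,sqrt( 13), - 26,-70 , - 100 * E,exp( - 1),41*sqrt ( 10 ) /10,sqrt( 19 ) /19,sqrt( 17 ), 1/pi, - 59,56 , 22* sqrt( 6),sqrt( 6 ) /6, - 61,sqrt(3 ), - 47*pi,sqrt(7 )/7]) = [ - 100*E , - 47*pi,- 70, - 61 , - 59, - 26,sqrt( 19) /19,1/pi,exp( - 1 ),sqrt( 7)/7, sqrt(6 ) /6,sqrt(3),sqrt(13), sqrt( 17 ), 41*sqrt( 10 )/10,22*sqrt(6),56,82]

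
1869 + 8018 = 9887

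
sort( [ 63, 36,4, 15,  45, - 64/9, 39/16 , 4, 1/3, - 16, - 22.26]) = [ - 22.26,-16,-64/9 , 1/3, 39/16, 4, 4, 15, 36,45, 63] 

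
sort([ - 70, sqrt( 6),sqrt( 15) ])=[ - 70 , sqrt (6),sqrt( 15) ] 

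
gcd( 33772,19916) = 4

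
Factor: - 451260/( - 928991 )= 2^2 * 3^2 * 5^1*7^(- 2 )*23^1*109^1 * 18959^ ( - 1)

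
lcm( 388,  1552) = 1552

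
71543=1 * 71543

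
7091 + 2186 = 9277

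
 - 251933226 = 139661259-391594485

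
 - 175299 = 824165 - 999464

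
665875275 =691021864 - 25146589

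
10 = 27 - 17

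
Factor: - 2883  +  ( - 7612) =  - 5^1*2099^1 = - 10495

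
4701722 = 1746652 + 2955070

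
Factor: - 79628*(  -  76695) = 2^2*3^1 *5^1*17^1 *1171^1*5113^1 = 6107069460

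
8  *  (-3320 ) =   -  26560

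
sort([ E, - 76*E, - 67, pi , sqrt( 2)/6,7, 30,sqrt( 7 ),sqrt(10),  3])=[ -76*E, - 67, sqrt( 2 )/6,sqrt( 7 ),E, 3 , pi, sqrt(10 ),7,30 ] 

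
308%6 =2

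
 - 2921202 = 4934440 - 7855642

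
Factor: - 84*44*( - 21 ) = 77616  =  2^4*3^2 * 7^2*11^1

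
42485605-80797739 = -38312134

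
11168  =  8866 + 2302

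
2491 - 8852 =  - 6361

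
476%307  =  169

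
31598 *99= 3128202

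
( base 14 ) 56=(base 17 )48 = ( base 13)5b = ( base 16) 4c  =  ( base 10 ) 76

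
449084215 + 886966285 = 1336050500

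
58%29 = 0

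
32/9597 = 32/9597=0.00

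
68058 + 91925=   159983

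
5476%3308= 2168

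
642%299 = 44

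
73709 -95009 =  - 21300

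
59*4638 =273642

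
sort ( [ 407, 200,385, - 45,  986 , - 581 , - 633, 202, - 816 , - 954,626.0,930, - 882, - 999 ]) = [ - 999, - 954, - 882 , - 816, - 633, - 581, - 45,200,  202,  385,407 , 626.0 , 930,986]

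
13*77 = 1001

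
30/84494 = 15/42247 = 0.00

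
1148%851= 297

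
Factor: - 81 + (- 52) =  - 133 = - 7^1*19^1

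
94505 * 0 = 0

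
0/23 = 0 = 0.00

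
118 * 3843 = 453474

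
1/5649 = 1/5649 =0.00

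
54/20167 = 54/20167 = 0.00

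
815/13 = 815/13 = 62.69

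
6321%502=297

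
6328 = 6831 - 503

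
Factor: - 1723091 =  - 19^1*23^1 * 3943^1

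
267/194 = 267/194 = 1.38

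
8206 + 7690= 15896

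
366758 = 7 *52394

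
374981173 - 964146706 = - 589165533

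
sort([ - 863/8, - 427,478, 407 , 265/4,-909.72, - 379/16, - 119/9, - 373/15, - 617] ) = [ - 909.72, - 617, -427 , - 863/8,- 373/15, - 379/16, - 119/9, 265/4,407,  478 ]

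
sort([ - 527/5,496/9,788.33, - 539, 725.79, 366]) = [ - 539, - 527/5,496/9, 366,725.79,788.33 ]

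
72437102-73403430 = -966328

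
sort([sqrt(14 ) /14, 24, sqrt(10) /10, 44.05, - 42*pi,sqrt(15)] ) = [ - 42*pi, sqrt(14)/14, sqrt( 10)/10 , sqrt (15), 24,44.05]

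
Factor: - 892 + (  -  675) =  - 1567^1 = - 1567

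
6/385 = 6/385 = 0.02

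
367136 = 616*596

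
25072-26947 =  - 1875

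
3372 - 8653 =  - 5281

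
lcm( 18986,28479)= 56958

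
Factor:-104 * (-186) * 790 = 15281760= 2^5*3^1*5^1 * 13^1*31^1 * 79^1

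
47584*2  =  95168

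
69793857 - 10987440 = 58806417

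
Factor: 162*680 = 2^4*3^4*5^1*17^1= 110160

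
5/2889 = 5/2889=0.00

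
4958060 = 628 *7895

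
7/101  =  7/101 = 0.07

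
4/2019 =4/2019 = 0.00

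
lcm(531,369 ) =21771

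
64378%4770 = 2368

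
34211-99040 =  - 64829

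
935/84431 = 935/84431 = 0.01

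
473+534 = 1007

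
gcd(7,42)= 7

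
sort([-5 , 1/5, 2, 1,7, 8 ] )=[-5,1/5, 1,2,7, 8 ] 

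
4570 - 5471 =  - 901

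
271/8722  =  271/8722 = 0.03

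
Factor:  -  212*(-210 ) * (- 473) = -21057960 = - 2^3*3^1*5^1 * 7^1*11^1*43^1*53^1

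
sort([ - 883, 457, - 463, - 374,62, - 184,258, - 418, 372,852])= [ - 883, -463, - 418 , - 374,  -  184,62, 258,372, 457, 852 ] 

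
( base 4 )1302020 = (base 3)101000112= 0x1C88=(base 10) 7304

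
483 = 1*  483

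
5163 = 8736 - 3573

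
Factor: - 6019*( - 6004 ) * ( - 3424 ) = -2^7*13^1 * 19^1*79^1*107^1*463^1 = -123736772224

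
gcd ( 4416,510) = 6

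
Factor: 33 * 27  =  891 =3^4*11^1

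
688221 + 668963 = 1357184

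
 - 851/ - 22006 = 851/22006 = 0.04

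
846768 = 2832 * 299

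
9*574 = 5166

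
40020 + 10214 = 50234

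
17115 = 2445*7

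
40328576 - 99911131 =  - 59582555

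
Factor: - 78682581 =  - 3^2*53^1 * 164953^1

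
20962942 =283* 74074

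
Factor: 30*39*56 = 2^4*3^2*5^1  *7^1*13^1 = 65520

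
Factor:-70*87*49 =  - 2^1*3^1*5^1*7^3*29^1 = -298410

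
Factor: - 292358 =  - 2^1*11^1 *97^1*137^1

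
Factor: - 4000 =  - 2^5*5^3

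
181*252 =45612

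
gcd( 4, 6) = 2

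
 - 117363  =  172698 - 290061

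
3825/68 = 225/4= 56.25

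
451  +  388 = 839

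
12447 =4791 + 7656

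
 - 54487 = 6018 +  - 60505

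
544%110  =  104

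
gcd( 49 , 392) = 49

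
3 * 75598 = 226794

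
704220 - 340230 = 363990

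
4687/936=4687/936 = 5.01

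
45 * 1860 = 83700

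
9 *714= 6426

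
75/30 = 2 + 1/2= 2.50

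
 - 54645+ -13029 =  - 67674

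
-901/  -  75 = 12 +1/75 = 12.01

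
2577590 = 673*3830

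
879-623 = 256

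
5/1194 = 5/1194= 0.00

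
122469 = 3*40823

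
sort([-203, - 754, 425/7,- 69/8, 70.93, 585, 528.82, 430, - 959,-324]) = [ - 959, - 754,  -  324,- 203  , - 69/8 , 425/7,70.93,430, 528.82, 585 ]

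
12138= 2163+9975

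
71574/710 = 35787/355 = 100.81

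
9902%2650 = 1952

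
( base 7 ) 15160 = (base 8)10157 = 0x106f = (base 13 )1bb8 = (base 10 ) 4207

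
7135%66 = 7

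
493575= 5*98715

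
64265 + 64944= 129209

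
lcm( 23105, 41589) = 207945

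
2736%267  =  66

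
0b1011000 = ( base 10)88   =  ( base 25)3d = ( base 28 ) 34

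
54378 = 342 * 159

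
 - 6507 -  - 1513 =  - 4994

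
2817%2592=225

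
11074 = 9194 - -1880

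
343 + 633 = 976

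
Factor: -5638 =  - 2^1*2819^1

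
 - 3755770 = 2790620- 6546390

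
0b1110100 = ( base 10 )116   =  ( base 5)431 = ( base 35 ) 3B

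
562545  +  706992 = 1269537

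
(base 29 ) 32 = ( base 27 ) 38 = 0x59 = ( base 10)89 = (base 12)75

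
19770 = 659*30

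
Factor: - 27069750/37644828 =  - 2^ ( - 1)*3^1*5^3 * 13^( - 1 )*53^1*227^1*241313^ ( - 1)= - 4511625/6274138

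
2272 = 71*32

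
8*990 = 7920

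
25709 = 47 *547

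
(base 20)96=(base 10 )186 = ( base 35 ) 5b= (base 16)BA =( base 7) 354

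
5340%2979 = 2361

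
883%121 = 36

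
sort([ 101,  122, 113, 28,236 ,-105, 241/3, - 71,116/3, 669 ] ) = [ - 105,- 71, 28 , 116/3,241/3, 101,113 , 122,236, 669 ] 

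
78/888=13/148=0.09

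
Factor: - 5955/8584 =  - 2^( - 3)*3^1 * 5^1 * 29^(  -  1)*37^( - 1 ) * 397^1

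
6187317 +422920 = 6610237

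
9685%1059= 154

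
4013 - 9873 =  - 5860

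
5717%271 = 26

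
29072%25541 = 3531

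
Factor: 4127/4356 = 2^ (-2)*3^( - 2 )*11^ ( - 2)*4127^1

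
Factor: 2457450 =2^1*3^2 * 5^2*43^1*127^1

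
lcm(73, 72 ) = 5256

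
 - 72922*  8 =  - 583376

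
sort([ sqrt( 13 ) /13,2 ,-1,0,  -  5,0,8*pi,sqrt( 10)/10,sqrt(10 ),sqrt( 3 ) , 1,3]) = [ - 5, - 1,0, 0,sqrt(13)/13,sqrt( 10) /10, 1, sqrt( 3 ),2, 3,sqrt(10),8*pi ] 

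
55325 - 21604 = 33721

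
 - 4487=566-5053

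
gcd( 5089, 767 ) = 1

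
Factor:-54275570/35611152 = - 27137785/17805576 = -2^( - 3)*3^( - 1)*5^1*73^(  -  1 )*10163^( - 1)*5427557^1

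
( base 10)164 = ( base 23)73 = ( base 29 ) 5J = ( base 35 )4O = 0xa4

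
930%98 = 48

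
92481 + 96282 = 188763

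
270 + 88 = 358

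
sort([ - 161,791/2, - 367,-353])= [ - 367, - 353,  -  161 , 791/2]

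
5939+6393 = 12332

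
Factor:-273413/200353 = - 7^1 * 23^( - 1 ) * 31^( - 1 )* 139^1 = -973/713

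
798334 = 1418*563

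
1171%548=75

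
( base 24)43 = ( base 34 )2v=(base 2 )1100011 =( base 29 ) 3C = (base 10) 99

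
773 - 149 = 624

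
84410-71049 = 13361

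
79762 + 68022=147784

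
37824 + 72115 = 109939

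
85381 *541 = 46191121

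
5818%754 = 540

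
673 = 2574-1901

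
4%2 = 0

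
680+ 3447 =4127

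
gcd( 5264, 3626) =14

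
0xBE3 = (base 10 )3043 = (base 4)233203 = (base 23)5H7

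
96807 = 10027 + 86780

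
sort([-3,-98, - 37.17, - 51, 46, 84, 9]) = [-98,- 51, - 37.17,-3, 9, 46, 84]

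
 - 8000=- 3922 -4078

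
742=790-48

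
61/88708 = 61/88708 = 0.00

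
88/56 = 1 + 4/7 = 1.57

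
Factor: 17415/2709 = 3^2*5^1*7^(  -  1 ) = 45/7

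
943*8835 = 8331405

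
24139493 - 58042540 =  - 33903047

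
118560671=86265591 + 32295080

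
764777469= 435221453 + 329556016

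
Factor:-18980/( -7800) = 2^(  -  1 )*3^(-1 )*5^( - 1)*73^1 = 73/30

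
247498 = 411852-164354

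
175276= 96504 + 78772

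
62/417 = 62/417 = 0.15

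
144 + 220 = 364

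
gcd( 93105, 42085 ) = 5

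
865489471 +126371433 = 991860904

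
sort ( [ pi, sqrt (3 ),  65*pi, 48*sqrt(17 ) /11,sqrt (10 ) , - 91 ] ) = [ - 91,  sqrt (3 ),  pi, sqrt( 10 ) , 48*sqrt(17 ) /11,65*pi]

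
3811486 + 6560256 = 10371742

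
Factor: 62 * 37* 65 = 149110 = 2^1*5^1*13^1*31^1*37^1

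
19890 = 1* 19890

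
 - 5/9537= - 5/9537 = - 0.00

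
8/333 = 8/333 = 0.02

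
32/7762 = 16/3881 = 0.00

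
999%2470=999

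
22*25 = 550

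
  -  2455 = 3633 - 6088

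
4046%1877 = 292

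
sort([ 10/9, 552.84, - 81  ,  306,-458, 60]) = [ - 458, - 81 , 10/9,  60,306,552.84 ]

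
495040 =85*5824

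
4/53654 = 2/26827=0.00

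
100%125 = 100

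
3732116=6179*604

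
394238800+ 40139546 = 434378346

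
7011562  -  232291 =6779271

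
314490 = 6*52415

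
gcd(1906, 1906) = 1906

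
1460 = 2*730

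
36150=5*7230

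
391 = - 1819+2210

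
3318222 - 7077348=  -  3759126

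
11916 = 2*5958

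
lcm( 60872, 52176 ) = 365232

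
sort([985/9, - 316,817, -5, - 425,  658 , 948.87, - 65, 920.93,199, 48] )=[ - 425, - 316, - 65, - 5, 48,985/9, 199,658, 817,920.93,  948.87] 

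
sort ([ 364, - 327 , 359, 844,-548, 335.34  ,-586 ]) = [ - 586,-548,  -  327, 335.34, 359, 364,844 ] 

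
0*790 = 0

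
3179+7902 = 11081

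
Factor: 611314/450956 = 751/554 = 2^( - 1) * 277^( - 1)* 751^1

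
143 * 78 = 11154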